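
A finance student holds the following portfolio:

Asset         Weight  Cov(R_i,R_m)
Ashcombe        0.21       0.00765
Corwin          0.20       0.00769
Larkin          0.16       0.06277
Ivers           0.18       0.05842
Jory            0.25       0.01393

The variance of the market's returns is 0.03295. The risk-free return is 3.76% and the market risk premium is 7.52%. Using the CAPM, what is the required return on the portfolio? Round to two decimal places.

β_Ashcombe = 0.00765 / 0.03295 = 0.2322
β_Corwin = 0.00769 / 0.03295 = 0.2334
β_Larkin = 0.06277 / 0.03295 = 1.9050
β_Ivers = 0.05842 / 0.03295 = 1.7730
β_Jory = 0.01393 / 0.03295 = 0.4228
β_P = Σ w_i β_i = 0.21×0.2322 + 0.20×0.2334 + 0.16×1.9050 + 0.18×1.7730 + 0.25×0.4228 = 0.8251
E(R_P) = R_f + β_P × MRP = 3.76% + 0.8251 × 7.52% = 9.96%

9.96%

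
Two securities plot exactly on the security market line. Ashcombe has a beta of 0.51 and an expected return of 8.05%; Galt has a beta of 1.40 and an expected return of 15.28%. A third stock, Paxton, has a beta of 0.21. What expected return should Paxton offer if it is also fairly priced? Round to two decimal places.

MRP (SML slope) = (15.28% − 8.05%) / (1.40 − 0.51) = 7.23% / 0.89 = 8.1236%
R_f (intercept) = 8.05% − 0.51 × 8.1236% = 3.9070%
E(R_Paxton) = R_f + β × MRP = 3.9070% + 0.21 × 8.1236% = 5.61%

5.61%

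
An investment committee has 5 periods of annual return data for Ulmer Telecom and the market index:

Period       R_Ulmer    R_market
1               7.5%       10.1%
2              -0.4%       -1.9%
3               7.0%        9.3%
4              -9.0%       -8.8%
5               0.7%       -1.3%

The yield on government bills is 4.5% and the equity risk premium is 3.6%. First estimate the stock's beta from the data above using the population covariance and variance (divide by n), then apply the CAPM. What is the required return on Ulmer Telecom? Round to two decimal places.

7.42%

Mean R_i = (7.5 − 0.4 + 7.0 − 9.0 + 0.7) / 5 = 1.1600%
Mean R_m = (10.1 − 1.9 + 9.3 − 8.8 − 1.3) / 5 = 1.4800%
Σ(R_i − R̄_i)(R_m − R̄_m) = 211.3160  ⇒  Cov = 211.3160 / 5 = 42.2632
Σ(R_m − R̄_m)² = 260.2880  ⇒  Var(R_m) = 260.2880 / 5 = 52.0576
β = Cov / Var(R_m) = 42.2632 / 52.0576 = 0.8119
E(R) = R_f + β × MRP = 4.5% + 0.8119 × 3.6% = 7.42%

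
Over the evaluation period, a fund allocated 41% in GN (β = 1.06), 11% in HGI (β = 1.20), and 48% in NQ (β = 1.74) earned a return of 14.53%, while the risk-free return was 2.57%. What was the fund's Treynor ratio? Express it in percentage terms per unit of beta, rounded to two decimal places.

β_P = 0.41×1.06 + 0.11×1.20 + 0.48×1.74 = 1.4018
Treynor = (R_P − R_f) / β_P = (14.53% − 2.57%) / 1.4018 = 11.96% / 1.4018 = 8.53%

8.53%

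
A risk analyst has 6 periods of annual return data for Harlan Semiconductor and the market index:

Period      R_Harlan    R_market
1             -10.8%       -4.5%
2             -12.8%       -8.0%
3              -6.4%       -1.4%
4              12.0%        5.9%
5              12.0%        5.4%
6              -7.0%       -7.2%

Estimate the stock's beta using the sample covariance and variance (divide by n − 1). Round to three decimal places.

1.746

Mean R_i = (-10.8 − 12.8 − 6.4 + 12.0 + 12.0 − 7.0) / 6 = -2.1667%
Mean R_m = (-4.5 − 8.0 − 1.4 + 5.9 + 5.4 − 7.2) / 6 = -1.6333%
Σ(R_i − R̄_i)(R_m − R̄_m) = 324.7267  ⇒  Cov = 324.7267 / 5 = 64.9453
Σ(R_m − R̄_m)² = 186.0133  ⇒  Var(R_m) = 186.0133 / 5 = 37.2027
β = Cov / Var(R_m) = 64.9453 / 37.2027 = 1.7457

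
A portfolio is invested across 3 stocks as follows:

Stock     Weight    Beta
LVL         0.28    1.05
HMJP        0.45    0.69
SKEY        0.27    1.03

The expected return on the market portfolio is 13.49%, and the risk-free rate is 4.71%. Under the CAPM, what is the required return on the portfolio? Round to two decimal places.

β_P = Σ w_i β_i = 0.28×1.05 + 0.45×0.69 + 0.27×1.03 = 0.8826
MRP = 13.49% − 4.71% = 8.78%
E(R_P) = R_f + β_P × MRP = 4.71% + 0.8826 × 8.78% = 12.46%

12.46%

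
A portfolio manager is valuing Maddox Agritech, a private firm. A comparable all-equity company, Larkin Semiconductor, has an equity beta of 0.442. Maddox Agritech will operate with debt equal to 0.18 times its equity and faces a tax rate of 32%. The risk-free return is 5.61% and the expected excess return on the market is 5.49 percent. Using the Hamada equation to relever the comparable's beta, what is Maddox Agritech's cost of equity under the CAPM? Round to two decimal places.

β_L = β_U × [1 + (1 − t)(D/E)] = 0.442 × [1 + (1 − 0.32) × 0.18]
    = 0.442 × [1 + 0.68 × 0.18] = 0.442 × 1.1224 = 0.4961
E(R) = R_f + β_L × MRP = 5.61% + 0.4961 × 5.49% = 8.33%

8.33%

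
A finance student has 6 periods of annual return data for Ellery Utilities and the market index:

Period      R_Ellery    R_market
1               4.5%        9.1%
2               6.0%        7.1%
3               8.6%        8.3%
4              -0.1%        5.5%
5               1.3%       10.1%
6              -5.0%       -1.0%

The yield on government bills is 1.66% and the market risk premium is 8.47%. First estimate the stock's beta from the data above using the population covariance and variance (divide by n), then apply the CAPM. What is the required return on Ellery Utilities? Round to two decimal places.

Mean R_i = (4.5 + 6.0 + 8.6 − 0.1 + 1.3 − 5.0) / 6 = 2.5500%
Mean R_m = (9.1 + 7.1 + 8.3 + 5.5 + 10.1 − 1.0) / 6 = 6.5167%
Σ(R_i − R̄_i)(R_m − R̄_m) = 72.8050  ⇒  Cov = 72.8050 / 6 = 12.1342
Σ(R_m − R̄_m)² = 80.5683  ⇒  Var(R_m) = 80.5683 / 6 = 13.4281
β = Cov / Var(R_m) = 12.1342 / 13.4281 = 0.9036
E(R) = R_f + β × MRP = 1.66% + 0.9036 × 8.47% = 9.31%

9.31%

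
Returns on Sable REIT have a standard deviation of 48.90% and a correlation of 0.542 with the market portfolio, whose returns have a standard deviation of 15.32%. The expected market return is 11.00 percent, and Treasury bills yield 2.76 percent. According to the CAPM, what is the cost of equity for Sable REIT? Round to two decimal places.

β = ρ × σ_i / σ_m = 0.542 × 48.90% / 15.32% = 1.7300
MRP = 11.00% − 2.76% = 8.24%
E(R) = 2.76% + 1.7300 × 8.24% = 17.02%

17.02%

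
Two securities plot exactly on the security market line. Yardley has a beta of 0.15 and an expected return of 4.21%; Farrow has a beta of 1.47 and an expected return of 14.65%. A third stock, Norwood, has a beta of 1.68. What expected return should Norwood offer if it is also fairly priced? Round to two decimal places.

MRP (SML slope) = (14.65% − 4.21%) / (1.47 − 0.15) = 10.44% / 1.32 = 7.9091%
R_f (intercept) = 4.21% − 0.15 × 7.9091% = 3.0236%
E(R_Norwood) = R_f + β × MRP = 3.0236% + 1.68 × 7.9091% = 16.31%

16.31%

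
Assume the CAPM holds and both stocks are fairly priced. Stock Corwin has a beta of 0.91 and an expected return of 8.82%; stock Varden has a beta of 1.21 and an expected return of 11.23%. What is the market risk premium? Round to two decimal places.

Both satisfy E(R) = R_f + β·MRP, so the slope of the SML is
MRP = (11.23% − 8.82%) / (1.21 − 0.91) = 2.41% / 0.30 = 8.0333%

8.03%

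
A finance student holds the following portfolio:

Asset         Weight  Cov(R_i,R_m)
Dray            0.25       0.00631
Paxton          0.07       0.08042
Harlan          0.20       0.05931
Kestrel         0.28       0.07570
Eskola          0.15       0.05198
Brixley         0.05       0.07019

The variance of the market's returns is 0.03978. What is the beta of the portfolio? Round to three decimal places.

β_Dray = 0.00631 / 0.03978 = 0.1586
β_Paxton = 0.08042 / 0.03978 = 2.0216
β_Harlan = 0.05931 / 0.03978 = 1.4910
β_Kestrel = 0.07570 / 0.03978 = 1.9030
β_Eskola = 0.05198 / 0.03978 = 1.3067
β_Brixley = 0.07019 / 0.03978 = 1.7645
β_P = Σ w_i β_i = 0.25×0.1586 + 0.07×2.0216 + 0.20×1.4910 + 0.28×1.9030 + 0.15×1.3067 + 0.05×1.7645 = 1.2964

1.296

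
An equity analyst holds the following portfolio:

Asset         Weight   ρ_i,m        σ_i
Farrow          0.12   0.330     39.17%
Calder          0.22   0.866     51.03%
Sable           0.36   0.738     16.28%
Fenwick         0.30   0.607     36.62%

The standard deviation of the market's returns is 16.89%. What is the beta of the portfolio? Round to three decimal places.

β_Farrow = 0.330 × 39.17% / 16.89% = 0.7653
β_Calder = 0.866 × 51.03% / 16.89% = 2.6165
β_Sable = 0.738 × 16.28% / 16.89% = 0.7113
β_Fenwick = 0.607 × 36.62% / 16.89% = 1.3161
β_P = Σ w_i β_i = 0.12×0.7653 + 0.22×2.6165 + 0.36×0.7113 + 0.30×1.3161 = 1.3184

1.318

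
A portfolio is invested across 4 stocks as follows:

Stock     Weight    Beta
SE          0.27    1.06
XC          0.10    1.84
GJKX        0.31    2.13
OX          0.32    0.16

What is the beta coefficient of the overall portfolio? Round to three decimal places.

1.182

β_P = Σ w_i β_i = 0.27×1.06 + 0.10×1.84 + 0.31×2.13 + 0.32×0.16 = 1.1817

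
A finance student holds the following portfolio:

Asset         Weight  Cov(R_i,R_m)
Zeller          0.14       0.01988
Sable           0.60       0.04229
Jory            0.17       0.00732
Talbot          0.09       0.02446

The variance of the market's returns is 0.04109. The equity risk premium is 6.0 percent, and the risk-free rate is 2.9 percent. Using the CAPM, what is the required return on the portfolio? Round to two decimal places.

7.51%

β_Zeller = 0.01988 / 0.04109 = 0.4838
β_Sable = 0.04229 / 0.04109 = 1.0292
β_Jory = 0.00732 / 0.04109 = 0.1781
β_Talbot = 0.02446 / 0.04109 = 0.5953
β_P = Σ w_i β_i = 0.14×0.4838 + 0.60×1.0292 + 0.17×0.1781 + 0.09×0.5953 = 0.7691
E(R_P) = R_f + β_P × MRP = 2.9% + 0.7691 × 6.0% = 7.51%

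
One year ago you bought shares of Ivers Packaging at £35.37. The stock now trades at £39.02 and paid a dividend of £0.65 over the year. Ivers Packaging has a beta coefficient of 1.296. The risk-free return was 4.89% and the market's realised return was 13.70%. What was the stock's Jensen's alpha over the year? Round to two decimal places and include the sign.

-4.15%

Realised HPR = (P1 + D1 − P0) / P0 = (39.02 + 0.65 − 35.37) / 35.37 = 4.30 / 35.37 = 12.1572%
MRP = 13.70% − 4.89% = 8.81%
CAPM required = R_f + β·MRP = 4.89% + 1.296 × 8.81% = 16.30776%
α = realised − required = 12.1572% − 16.30776% = -4.15%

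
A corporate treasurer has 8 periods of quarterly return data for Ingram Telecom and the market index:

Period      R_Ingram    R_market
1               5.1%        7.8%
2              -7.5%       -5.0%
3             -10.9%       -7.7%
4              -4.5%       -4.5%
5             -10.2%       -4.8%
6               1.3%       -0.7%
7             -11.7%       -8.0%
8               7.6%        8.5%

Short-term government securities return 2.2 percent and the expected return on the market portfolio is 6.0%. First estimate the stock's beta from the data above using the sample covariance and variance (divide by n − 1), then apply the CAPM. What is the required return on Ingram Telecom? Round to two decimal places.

Mean R_i = (5.1 − 7.5 − 10.9 − 4.5 − 10.2 + 1.3 − 11.7 + 7.6) / 8 = -3.8500%
Mean R_m = (7.8 − 5.0 − 7.7 − 4.5 − 4.8 − 0.7 − 8.0 + 8.5) / 8 = -1.8000%
Σ(R_i − R̄_i)(R_m − R̄_m) = 332.2700  ⇒  Cov = 332.2700 / 7 = 47.4671
Σ(R_m − R̄_m)² = 299.2400  ⇒  Var(R_m) = 299.2400 / 7 = 42.7486
β = Cov / Var(R_m) = 47.4671 / 42.7486 = 1.1104
MRP = 6.0% − 2.2% = 3.80%
E(R) = R_f + β × MRP = 2.2% + 1.1104 × 3.8% = 6.42%

6.42%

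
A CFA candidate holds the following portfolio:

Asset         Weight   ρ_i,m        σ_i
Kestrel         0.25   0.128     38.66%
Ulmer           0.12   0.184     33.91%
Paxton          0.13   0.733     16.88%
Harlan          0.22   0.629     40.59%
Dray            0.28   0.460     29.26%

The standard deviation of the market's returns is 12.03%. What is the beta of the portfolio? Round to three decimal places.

1.079

β_Kestrel = 0.128 × 38.66% / 12.03% = 0.4113
β_Ulmer = 0.184 × 33.91% / 12.03% = 0.5187
β_Paxton = 0.733 × 16.88% / 12.03% = 1.0285
β_Harlan = 0.629 × 40.59% / 12.03% = 2.1223
β_Dray = 0.460 × 29.26% / 12.03% = 1.1188
β_P = Σ w_i β_i = 0.25×0.4113 + 0.12×0.5187 + 0.13×1.0285 + 0.22×2.1223 + 0.28×1.1188 = 1.0789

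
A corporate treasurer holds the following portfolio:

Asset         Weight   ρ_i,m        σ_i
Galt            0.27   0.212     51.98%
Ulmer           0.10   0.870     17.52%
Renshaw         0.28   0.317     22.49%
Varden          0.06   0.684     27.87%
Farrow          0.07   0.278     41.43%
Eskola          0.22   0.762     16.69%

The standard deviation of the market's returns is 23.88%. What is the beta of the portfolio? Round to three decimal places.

β_Galt = 0.212 × 51.98% / 23.88% = 0.4615
β_Ulmer = 0.870 × 17.52% / 23.88% = 0.6383
β_Renshaw = 0.317 × 22.49% / 23.88% = 0.2985
β_Varden = 0.684 × 27.87% / 23.88% = 0.7983
β_Farrow = 0.278 × 41.43% / 23.88% = 0.4823
β_Eskola = 0.762 × 16.69% / 23.88% = 0.5326
β_P = Σ w_i β_i = 0.27×0.4615 + 0.10×0.6383 + 0.28×0.2985 + 0.06×0.7983 + 0.07×0.4823 + 0.22×0.5326 = 0.4708

0.471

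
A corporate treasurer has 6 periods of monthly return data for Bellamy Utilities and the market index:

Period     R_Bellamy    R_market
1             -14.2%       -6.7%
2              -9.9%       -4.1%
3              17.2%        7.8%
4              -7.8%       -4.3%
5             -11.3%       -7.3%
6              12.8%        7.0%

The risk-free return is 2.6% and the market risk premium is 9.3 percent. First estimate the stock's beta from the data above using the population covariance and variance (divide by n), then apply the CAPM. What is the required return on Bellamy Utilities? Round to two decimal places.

20.86%

Mean R_i = (-14.2 − 9.9 + 17.2 − 7.8 − 11.3 + 12.8) / 6 = -2.2000%
Mean R_m = (-6.7 − 4.1 + 7.8 − 4.3 − 7.3 + 7.0) / 6 = -1.2667%
Σ(R_i − R̄_i)(R_m − R̄_m) = 458.8000  ⇒  Cov = 458.8000 / 6 = 76.4667
Σ(R_m − R̄_m)² = 233.6933  ⇒  Var(R_m) = 233.6933 / 6 = 38.9489
β = Cov / Var(R_m) = 76.4667 / 38.9489 = 1.9633
E(R) = R_f + β × MRP = 2.6% + 1.9633 × 9.3% = 20.86%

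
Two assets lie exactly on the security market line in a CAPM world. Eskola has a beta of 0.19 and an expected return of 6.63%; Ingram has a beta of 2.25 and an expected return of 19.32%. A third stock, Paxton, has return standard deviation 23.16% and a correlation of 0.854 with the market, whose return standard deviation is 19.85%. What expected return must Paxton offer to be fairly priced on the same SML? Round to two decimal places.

11.60%

MRP = (19.32% − 6.63%) / (2.25 − 0.19) = 6.1602%
R_f = 6.63% − 0.19 × 6.1602% = 5.4596%
β_Paxton = ρ·σ_i/σ_m = 0.854 × 23.16 / 19.85 = 0.9964
E(R_Paxton) = R_f + β × MRP = 5.4596% + 0.9964 × 6.1602% = 11.60%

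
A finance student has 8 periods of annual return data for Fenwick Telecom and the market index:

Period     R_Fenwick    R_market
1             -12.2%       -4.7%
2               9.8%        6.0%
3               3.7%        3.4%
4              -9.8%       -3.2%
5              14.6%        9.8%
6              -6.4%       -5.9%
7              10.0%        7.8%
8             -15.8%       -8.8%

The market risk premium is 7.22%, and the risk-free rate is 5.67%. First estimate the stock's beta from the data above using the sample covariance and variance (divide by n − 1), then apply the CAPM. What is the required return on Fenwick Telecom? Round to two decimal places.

Mean R_i = (-12.2 + 9.8 + 3.7 − 9.8 + 14.6 − 6.4 + 10.0 − 15.8) / 8 = -0.7625%
Mean R_m = (-4.7 + 6.0 + 3.4 − 3.2 + 9.8 − 5.9 + 7.8 − 8.8) / 8 = 0.5500%
Σ(R_i − R̄_i)(R_m − R̄_m) = 561.3150  ⇒  Cov = 561.3150 / 7 = 80.1879
Σ(R_m − R̄_m)² = 346.6000  ⇒  Var(R_m) = 346.6000 / 7 = 49.5143
β = Cov / Var(R_m) = 80.1879 / 49.5143 = 1.6195
E(R) = R_f + β × MRP = 5.67% + 1.6195 × 7.22% = 17.36%

17.36%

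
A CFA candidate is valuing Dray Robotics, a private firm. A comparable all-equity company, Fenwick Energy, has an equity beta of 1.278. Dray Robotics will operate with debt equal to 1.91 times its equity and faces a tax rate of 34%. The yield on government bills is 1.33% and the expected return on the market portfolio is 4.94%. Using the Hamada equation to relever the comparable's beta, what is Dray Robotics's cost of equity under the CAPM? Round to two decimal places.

β_L = β_U × [1 + (1 − t)(D/E)] = 1.278 × [1 + (1 − 0.34) × 1.91]
    = 1.278 × [1 + 0.66 × 1.91] = 1.278 × 2.2606 = 2.8890
MRP = 4.94% − 1.33% = 3.61%
E(R) = R_f + β_L × MRP = 1.33% + 2.8890 × 3.61% = 11.76%

11.76%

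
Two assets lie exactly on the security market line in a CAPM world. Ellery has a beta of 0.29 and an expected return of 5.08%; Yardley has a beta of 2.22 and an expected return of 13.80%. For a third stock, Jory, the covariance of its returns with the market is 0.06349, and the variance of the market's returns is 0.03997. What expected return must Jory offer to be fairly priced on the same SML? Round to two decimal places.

MRP = (13.80% − 5.08%) / (2.22 − 0.29) = 4.5181%
R_f = 5.08% − 0.29 × 4.5181% = 3.7698%
β_Jory = Cov / Var(R_m) = 0.06349 / 0.03997 = 1.5884
E(R_Jory) = R_f + β × MRP = 3.7698% + 1.5884 × 4.5181% = 10.95%

10.95%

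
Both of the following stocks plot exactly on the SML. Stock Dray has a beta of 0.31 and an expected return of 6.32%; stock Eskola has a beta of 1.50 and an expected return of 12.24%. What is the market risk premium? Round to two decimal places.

4.97%

Both satisfy E(R) = R_f + β·MRP, so the slope of the SML is
MRP = (12.24% − 6.32%) / (1.50 − 0.31) = 5.92% / 1.19 = 4.9748%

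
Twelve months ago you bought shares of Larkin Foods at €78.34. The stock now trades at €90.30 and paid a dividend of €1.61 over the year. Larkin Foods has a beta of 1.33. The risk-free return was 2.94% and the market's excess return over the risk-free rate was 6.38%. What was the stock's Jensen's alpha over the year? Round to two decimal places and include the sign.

Realised HPR = (P1 + D1 − P0) / P0 = (90.30 + 1.61 − 78.34) / 78.34 = 13.57 / 78.34 = 17.3219%
CAPM required = R_f + β·MRP = 2.94% + 1.33 × 6.38% = 11.4254%
α = realised − required = 17.3219% − 11.4254% = +5.90%

+5.90%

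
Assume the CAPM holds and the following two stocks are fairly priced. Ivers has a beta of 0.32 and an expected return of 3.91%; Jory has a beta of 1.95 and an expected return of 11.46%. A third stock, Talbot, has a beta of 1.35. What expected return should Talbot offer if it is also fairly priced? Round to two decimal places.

8.68%

MRP (SML slope) = (11.46% − 3.91%) / (1.95 − 0.32) = 7.55% / 1.63 = 4.6319%
R_f (intercept) = 3.91% − 0.32 × 4.6319% = 2.4278%
E(R_Talbot) = R_f + β × MRP = 2.4278% + 1.35 × 4.6319% = 8.68%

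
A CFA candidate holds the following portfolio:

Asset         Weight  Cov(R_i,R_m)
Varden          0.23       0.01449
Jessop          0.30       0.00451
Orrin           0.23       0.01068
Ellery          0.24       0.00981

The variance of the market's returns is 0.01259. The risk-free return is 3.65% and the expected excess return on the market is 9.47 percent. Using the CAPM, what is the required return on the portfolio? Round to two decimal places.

10.79%

β_Varden = 0.01449 / 0.01259 = 1.1509
β_Jessop = 0.00451 / 0.01259 = 0.3582
β_Orrin = 0.01068 / 0.01259 = 0.8483
β_Ellery = 0.00981 / 0.01259 = 0.7792
β_P = Σ w_i β_i = 0.23×1.1509 + 0.30×0.3582 + 0.23×0.8483 + 0.24×0.7792 = 0.7543
E(R_P) = R_f + β_P × MRP = 3.65% + 0.7543 × 9.47% = 10.79%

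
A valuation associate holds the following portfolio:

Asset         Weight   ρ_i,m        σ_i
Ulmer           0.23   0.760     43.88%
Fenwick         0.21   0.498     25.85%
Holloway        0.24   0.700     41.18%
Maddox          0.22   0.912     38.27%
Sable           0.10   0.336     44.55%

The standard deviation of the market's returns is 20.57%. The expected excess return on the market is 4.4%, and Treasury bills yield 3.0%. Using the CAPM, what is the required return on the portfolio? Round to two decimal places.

8.66%

β_Ulmer = 0.760 × 43.88% / 20.57% = 1.6212
β_Fenwick = 0.498 × 25.85% / 20.57% = 0.6258
β_Holloway = 0.700 × 41.18% / 20.57% = 1.4014
β_Maddox = 0.912 × 38.27% / 20.57% = 1.6968
β_Sable = 0.336 × 44.55% / 20.57% = 0.7277
β_P = Σ w_i β_i = 0.23×1.6212 + 0.21×0.6258 + 0.24×1.4014 + 0.22×1.6968 + 0.10×0.7277 = 1.2867
E(R_P) = R_f + β_P × MRP = 3.0% + 1.2867 × 4.4% = 8.66%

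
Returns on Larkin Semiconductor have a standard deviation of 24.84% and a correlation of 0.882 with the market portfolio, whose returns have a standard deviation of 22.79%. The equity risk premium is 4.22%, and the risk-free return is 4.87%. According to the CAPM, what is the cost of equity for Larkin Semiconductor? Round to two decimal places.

8.93%

β = ρ × σ_i / σ_m = 0.882 × 24.84% / 22.79% = 0.9613
E(R) = 4.87% + 0.9613 × 4.22% = 8.93%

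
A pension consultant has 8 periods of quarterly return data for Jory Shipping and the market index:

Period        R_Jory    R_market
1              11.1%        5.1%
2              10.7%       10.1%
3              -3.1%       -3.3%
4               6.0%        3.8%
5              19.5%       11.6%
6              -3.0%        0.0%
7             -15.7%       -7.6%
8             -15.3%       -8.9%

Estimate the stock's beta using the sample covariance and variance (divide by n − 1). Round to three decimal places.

1.622

Mean R_i = (11.1 + 10.7 − 3.1 + 6.0 + 19.5 − 3.0 − 15.7 − 15.3) / 8 = 1.2750%
Mean R_m = (5.1 + 10.1 − 3.3 + 3.8 + 11.6 + 0.0 − 7.6 − 8.9) / 8 = 1.3500%
Σ(R_i − R̄_i)(R_m − R̄_m) = 665.6300  ⇒  Cov = 665.6300 / 7 = 95.0900
Σ(R_m − R̄_m)² = 410.3000  ⇒  Var(R_m) = 410.3000 / 7 = 58.6143
β = Cov / Var(R_m) = 95.0900 / 58.6143 = 1.6223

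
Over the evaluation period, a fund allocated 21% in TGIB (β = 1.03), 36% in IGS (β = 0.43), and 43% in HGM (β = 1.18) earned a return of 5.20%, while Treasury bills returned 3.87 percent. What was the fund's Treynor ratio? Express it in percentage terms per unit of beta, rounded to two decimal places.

1.51%

β_P = 0.21×1.03 + 0.36×0.43 + 0.43×1.18 = 0.8785
Treynor = (R_P − R_f) / β_P = (5.20% − 3.87%) / 0.8785 = 1.33% / 0.8785 = 1.51%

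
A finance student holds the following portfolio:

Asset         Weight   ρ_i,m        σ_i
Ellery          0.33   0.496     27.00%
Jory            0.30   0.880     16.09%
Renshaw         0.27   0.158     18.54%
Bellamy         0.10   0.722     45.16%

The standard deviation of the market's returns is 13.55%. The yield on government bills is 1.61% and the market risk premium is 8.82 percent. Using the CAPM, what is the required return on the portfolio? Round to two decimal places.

β_Ellery = 0.496 × 27.00% / 13.55% = 0.9883
β_Jory = 0.880 × 16.09% / 13.55% = 1.0450
β_Renshaw = 0.158 × 18.54% / 13.55% = 0.2162
β_Bellamy = 0.722 × 45.16% / 13.55% = 2.4063
β_P = Σ w_i β_i = 0.33×0.9883 + 0.30×1.0450 + 0.27×0.2162 + 0.10×2.4063 = 0.9386
E(R_P) = R_f + β_P × MRP = 1.61% + 0.9386 × 8.82% = 9.89%

9.89%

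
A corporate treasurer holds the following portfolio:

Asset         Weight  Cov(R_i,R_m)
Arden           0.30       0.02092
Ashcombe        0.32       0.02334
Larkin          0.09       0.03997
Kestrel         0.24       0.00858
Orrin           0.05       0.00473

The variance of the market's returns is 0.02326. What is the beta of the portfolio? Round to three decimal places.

0.844

β_Arden = 0.02092 / 0.02326 = 0.8994
β_Ashcombe = 0.02334 / 0.02326 = 1.0034
β_Larkin = 0.03997 / 0.02326 = 1.7184
β_Kestrel = 0.00858 / 0.02326 = 0.3689
β_Orrin = 0.00473 / 0.02326 = 0.2034
β_P = Σ w_i β_i = 0.30×0.8994 + 0.32×1.0034 + 0.09×1.7184 + 0.24×0.3689 + 0.05×0.2034 = 0.8443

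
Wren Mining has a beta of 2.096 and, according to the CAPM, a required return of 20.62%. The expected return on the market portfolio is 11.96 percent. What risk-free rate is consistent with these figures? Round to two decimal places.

E(R) = R_f + β(E(R_m) − R_f) = R_f(1 − β) + β·E(R_m)
20.62% = R_f × (1 − 2.096) + 2.096 × 11.96%
20.62% = R_f × -1.096 + 25.06816%
R_f = (20.62% − 25.06816%) / -1.096 = 4.06%

4.06%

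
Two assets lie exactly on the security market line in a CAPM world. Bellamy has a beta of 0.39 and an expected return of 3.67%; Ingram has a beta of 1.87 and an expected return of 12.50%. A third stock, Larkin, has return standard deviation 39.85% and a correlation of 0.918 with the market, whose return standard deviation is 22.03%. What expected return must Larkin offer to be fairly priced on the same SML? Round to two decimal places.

MRP = (12.50% − 3.67%) / (1.87 − 0.39) = 5.9662%
R_f = 3.67% − 0.39 × 5.9662% = 1.3432%
β_Larkin = ρ·σ_i/σ_m = 0.918 × 39.85 / 22.03 = 1.6606
E(R_Larkin) = R_f + β × MRP = 1.3432% + 1.6606 × 5.9662% = 11.25%

11.25%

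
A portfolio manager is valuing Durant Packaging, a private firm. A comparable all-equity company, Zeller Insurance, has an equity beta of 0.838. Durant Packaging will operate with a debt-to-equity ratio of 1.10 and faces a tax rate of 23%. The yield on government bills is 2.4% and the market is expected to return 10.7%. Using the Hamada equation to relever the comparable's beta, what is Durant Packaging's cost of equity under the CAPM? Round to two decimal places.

15.25%

β_L = β_U × [1 + (1 − t)(D/E)] = 0.838 × [1 + (1 − 0.23) × 1.10]
    = 0.838 × [1 + 0.77 × 1.10] = 0.838 × 1.8470 = 1.5478
MRP = 10.7% − 2.4% = 8.30%
E(R) = R_f + β_L × MRP = 2.4% + 1.5478 × 8.3% = 15.25%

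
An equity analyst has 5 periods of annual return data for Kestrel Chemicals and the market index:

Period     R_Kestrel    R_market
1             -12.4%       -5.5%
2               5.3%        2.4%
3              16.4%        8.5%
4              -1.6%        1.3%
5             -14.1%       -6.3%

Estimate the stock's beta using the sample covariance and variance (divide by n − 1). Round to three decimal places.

2.056

Mean R_i = (-12.4 + 5.3 + 16.4 − 1.6 − 14.1) / 5 = -1.2800%
Mean R_m = (-5.5 + 2.4 + 8.5 + 1.3 − 6.3) / 5 = 0.0800%
Σ(R_i − R̄_i)(R_m − R̄_m) = 307.5820  ⇒  Cov = 307.5820 / 4 = 76.8955
Σ(R_m − R̄_m)² = 149.6080  ⇒  Var(R_m) = 149.6080 / 4 = 37.4020
β = Cov / Var(R_m) = 76.8955 / 37.4020 = 2.0559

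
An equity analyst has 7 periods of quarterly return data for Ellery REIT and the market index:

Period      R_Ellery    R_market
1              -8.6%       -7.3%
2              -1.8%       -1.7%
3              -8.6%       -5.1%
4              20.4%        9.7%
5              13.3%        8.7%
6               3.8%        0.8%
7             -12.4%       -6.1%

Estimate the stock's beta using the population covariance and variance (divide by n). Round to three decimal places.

Mean R_i = (-8.6 − 1.8 − 8.6 + 20.4 + 13.3 + 3.8 − 12.4) / 7 = 0.8714%
Mean R_m = (-7.3 − 1.7 − 5.1 + 9.7 + 8.7 + 0.8 − 6.1) / 7 = -0.1429%
Σ(R_i − R̄_i)(R_m − R̄_m) = 502.8414  ⇒  Cov = 502.8414 / 7 = 71.8345
Σ(R_m − R̄_m)² = 289.6771  ⇒  Var(R_m) = 289.6771 / 7 = 41.3824
β = Cov / Var(R_m) = 71.8345 / 41.3824 = 1.7359

1.736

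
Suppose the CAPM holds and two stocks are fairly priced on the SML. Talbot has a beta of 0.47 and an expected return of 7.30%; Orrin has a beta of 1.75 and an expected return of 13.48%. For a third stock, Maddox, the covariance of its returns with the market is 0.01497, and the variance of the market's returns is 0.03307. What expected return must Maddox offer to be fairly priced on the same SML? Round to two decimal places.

MRP = (13.48% − 7.30%) / (1.75 − 0.47) = 4.8281%
R_f = 7.30% − 0.47 × 4.8281% = 5.0308%
β_Maddox = Cov / Var(R_m) = 0.01497 / 0.03307 = 0.4527
E(R_Maddox) = R_f + β × MRP = 5.0308% + 0.4527 × 4.8281% = 7.22%

7.22%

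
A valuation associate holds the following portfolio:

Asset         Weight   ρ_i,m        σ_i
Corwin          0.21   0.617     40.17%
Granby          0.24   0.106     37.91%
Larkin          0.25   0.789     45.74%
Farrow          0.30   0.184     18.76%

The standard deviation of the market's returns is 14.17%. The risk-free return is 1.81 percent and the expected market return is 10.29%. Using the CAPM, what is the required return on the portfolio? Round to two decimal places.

β_Corwin = 0.617 × 40.17% / 14.17% = 1.7491
β_Granby = 0.106 × 37.91% / 14.17% = 0.2836
β_Larkin = 0.789 × 45.74% / 14.17% = 2.5468
β_Farrow = 0.184 × 18.76% / 14.17% = 0.2436
β_P = Σ w_i β_i = 0.21×1.7491 + 0.24×0.2836 + 0.25×2.5468 + 0.30×0.2436 = 1.1452
MRP = 10.29% − 1.81% = 8.48%
E(R_P) = R_f + β_P × MRP = 1.81% + 1.1452 × 8.48% = 11.52%

11.52%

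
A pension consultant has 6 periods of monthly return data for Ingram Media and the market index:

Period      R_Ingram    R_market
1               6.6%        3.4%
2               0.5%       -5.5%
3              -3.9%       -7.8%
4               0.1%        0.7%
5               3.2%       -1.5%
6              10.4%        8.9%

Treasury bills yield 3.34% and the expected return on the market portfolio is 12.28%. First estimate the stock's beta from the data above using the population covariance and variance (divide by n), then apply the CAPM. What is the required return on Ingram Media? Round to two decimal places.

Mean R_i = (6.6 + 0.5 − 3.9 + 0.1 + 3.2 + 10.4) / 6 = 2.8167%
Mean R_m = (3.4 − 5.5 − 7.8 + 0.7 − 1.5 + 8.9) / 6 = -0.3000%
Σ(R_i − R̄_i)(R_m − R̄_m) = 143.0100  ⇒  Cov = 143.0100 / 6 = 23.8350
Σ(R_m − R̄_m)² = 184.0600  ⇒  Var(R_m) = 184.0600 / 6 = 30.6767
β = Cov / Var(R_m) = 23.8350 / 30.6767 = 0.7770
MRP = 12.28% − 3.34% = 8.94%
E(R) = R_f + β × MRP = 3.34% + 0.7770 × 8.94% = 10.29%

10.29%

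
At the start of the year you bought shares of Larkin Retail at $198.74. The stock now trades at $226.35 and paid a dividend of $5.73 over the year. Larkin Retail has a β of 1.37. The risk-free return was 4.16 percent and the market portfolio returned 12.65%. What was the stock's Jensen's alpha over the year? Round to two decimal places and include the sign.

+0.98%

Realised HPR = (P1 + D1 − P0) / P0 = (226.35 + 5.73 − 198.74) / 198.74 = 33.34 / 198.74 = 16.7757%
MRP = 12.65% − 4.16% = 8.49%
CAPM required = R_f + β·MRP = 4.16% + 1.37 × 8.49% = 15.7913%
α = realised − required = 16.7757% − 15.7913% = +0.98%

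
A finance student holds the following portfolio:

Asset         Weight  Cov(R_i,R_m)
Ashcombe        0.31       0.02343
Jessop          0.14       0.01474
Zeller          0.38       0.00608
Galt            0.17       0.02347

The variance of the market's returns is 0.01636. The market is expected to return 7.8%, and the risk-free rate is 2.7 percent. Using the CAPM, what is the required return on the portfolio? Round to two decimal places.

7.57%

β_Ashcombe = 0.02343 / 0.01636 = 1.4322
β_Jessop = 0.01474 / 0.01636 = 0.9010
β_Zeller = 0.00608 / 0.01636 = 0.3716
β_Galt = 0.02347 / 0.01636 = 1.4346
β_P = Σ w_i β_i = 0.31×1.4322 + 0.14×0.9010 + 0.38×0.3716 + 0.17×1.4346 = 0.9552
MRP = 7.8% − 2.7% = 5.10%
E(R_P) = R_f + β_P × MRP = 2.7% + 0.9552 × 5.1% = 7.57%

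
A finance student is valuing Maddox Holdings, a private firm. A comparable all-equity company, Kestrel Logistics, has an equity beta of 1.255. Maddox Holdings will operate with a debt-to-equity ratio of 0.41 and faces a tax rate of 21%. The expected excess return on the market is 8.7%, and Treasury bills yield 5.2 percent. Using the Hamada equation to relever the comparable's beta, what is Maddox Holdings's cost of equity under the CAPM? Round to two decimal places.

β_L = β_U × [1 + (1 − t)(D/E)] = 1.255 × [1 + (1 − 0.21) × 0.41]
    = 1.255 × [1 + 0.79 × 0.41] = 1.255 × 1.3239 = 1.6615
E(R) = R_f + β_L × MRP = 5.2% + 1.6615 × 8.7% = 19.66%

19.66%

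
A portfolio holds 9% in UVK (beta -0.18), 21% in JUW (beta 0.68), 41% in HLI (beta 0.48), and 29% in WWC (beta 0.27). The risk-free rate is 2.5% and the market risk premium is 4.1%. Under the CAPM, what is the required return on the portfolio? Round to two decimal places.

4.15%

β_P = Σ w_i β_i = 0.09×-0.18 + 0.21×0.68 + 0.41×0.48 + 0.29×0.27 = 0.4017
E(R_P) = R_f + β_P × MRP = 2.5% + 0.4017 × 4.1% = 4.15%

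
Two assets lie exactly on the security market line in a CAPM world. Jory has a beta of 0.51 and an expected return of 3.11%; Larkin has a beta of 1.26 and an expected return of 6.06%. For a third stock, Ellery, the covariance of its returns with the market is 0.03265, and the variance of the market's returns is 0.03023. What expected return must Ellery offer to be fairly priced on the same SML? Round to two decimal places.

5.35%

MRP = (6.06% − 3.11%) / (1.26 − 0.51) = 3.9333%
R_f = 3.11% − 0.51 × 3.9333% = 1.1040%
β_Ellery = Cov / Var(R_m) = 0.03265 / 0.03023 = 1.0801
E(R_Ellery) = R_f + β × MRP = 1.1040% + 1.0801 × 3.9333% = 5.35%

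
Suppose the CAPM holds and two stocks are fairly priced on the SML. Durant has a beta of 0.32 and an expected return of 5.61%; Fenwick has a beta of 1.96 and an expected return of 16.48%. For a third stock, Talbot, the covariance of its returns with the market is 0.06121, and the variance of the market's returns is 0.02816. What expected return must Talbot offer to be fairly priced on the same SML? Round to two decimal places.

17.90%

MRP = (16.48% − 5.61%) / (1.96 − 0.32) = 6.6280%
R_f = 5.61% − 0.32 × 6.6280% = 3.4890%
β_Talbot = Cov / Var(R_m) = 0.06121 / 0.02816 = 2.1737
E(R_Talbot) = R_f + β × MRP = 3.4890% + 2.1737 × 6.6280% = 17.90%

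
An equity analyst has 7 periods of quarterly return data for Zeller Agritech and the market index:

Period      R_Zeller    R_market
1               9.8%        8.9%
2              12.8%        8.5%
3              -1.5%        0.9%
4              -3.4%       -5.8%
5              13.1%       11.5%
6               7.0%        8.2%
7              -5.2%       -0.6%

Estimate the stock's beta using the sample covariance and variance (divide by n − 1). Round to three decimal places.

1.145

Mean R_i = (9.8 + 12.8 − 1.5 − 3.4 + 13.1 + 7.0 − 5.2) / 7 = 4.6571%
Mean R_m = (8.9 + 8.5 + 0.9 − 5.8 + 11.5 + 8.2 − 0.6) / 7 = 4.5143%
Σ(R_i − R̄_i)(R_m − R̄_m) = 278.3943  ⇒  Cov = 278.3943 / 6 = 46.3991
Σ(R_m − R̄_m)² = 243.1086  ⇒  Var(R_m) = 243.1086 / 6 = 40.5181
β = Cov / Var(R_m) = 46.3991 / 40.5181 = 1.1451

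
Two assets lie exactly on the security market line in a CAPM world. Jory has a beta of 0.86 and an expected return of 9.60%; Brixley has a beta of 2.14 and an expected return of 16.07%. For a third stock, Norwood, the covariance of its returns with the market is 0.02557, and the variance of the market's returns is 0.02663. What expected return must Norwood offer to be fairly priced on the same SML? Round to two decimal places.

10.11%

MRP = (16.07% − 9.60%) / (2.14 − 0.86) = 5.0547%
R_f = 9.60% − 0.86 × 5.0547% = 5.2530%
β_Norwood = Cov / Var(R_m) = 0.02557 / 0.02663 = 0.9602
E(R_Norwood) = R_f + β × MRP = 5.2530% + 0.9602 × 5.0547% = 10.11%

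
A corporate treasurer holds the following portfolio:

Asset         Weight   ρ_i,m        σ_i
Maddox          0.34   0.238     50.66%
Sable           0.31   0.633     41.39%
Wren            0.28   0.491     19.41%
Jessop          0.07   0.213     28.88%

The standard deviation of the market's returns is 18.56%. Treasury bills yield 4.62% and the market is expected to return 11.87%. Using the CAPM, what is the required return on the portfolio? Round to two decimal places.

10.60%

β_Maddox = 0.238 × 50.66% / 18.56% = 0.6496
β_Sable = 0.633 × 41.39% / 18.56% = 1.4116
β_Wren = 0.491 × 19.41% / 18.56% = 0.5135
β_Jessop = 0.213 × 28.88% / 18.56% = 0.3314
β_P = Σ w_i β_i = 0.34×0.6496 + 0.31×1.4116 + 0.28×0.5135 + 0.07×0.3314 = 0.8254
MRP = 11.87% − 4.62% = 7.25%
E(R_P) = R_f + β_P × MRP = 4.62% + 0.8254 × 7.25% = 10.60%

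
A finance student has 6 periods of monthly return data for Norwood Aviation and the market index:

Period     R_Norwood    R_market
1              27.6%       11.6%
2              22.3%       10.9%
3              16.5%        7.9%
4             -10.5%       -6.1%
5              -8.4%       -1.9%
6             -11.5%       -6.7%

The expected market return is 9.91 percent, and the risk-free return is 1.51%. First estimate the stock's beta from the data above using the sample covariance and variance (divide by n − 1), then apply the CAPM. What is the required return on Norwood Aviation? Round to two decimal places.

19.14%

Mean R_i = (27.6 + 22.3 + 16.5 − 10.5 − 8.4 − 11.5) / 6 = 6.0000%
Mean R_m = (11.6 + 10.9 + 7.9 − 6.1 − 1.9 − 6.7) / 6 = 2.6167%
Σ(R_i − R̄_i)(R_m − R̄_m) = 756.4400  ⇒  Cov = 756.4400 / 5 = 151.2880
Σ(R_m − R̄_m)² = 360.4083  ⇒  Var(R_m) = 360.4083 / 5 = 72.0817
β = Cov / Var(R_m) = 151.2880 / 72.0817 = 2.0988
MRP = 9.91% − 1.51% = 8.40%
E(R) = R_f + β × MRP = 1.51% + 2.0988 × 8.40% = 19.14%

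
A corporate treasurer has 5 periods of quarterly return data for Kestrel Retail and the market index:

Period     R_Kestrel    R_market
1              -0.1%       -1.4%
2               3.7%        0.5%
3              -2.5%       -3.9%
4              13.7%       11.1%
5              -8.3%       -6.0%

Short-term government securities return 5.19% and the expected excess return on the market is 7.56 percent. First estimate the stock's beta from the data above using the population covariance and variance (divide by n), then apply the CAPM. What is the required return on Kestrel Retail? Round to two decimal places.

14.32%

Mean R_i = (-0.1 + 3.7 − 2.5 + 13.7 − 8.3) / 5 = 1.3000%
Mean R_m = (-1.4 + 0.5 − 3.9 + 11.1 − 6.0) / 5 = 0.0600%
Σ(R_i − R̄_i)(R_m − R̄_m) = 213.2200  ⇒  Cov = 213.2200 / 5 = 42.6440
Σ(R_m − R̄_m)² = 176.6120  ⇒  Var(R_m) = 176.6120 / 5 = 35.3224
β = Cov / Var(R_m) = 42.6440 / 35.3224 = 1.2073
E(R) = R_f + β × MRP = 5.19% + 1.2073 × 7.56% = 14.32%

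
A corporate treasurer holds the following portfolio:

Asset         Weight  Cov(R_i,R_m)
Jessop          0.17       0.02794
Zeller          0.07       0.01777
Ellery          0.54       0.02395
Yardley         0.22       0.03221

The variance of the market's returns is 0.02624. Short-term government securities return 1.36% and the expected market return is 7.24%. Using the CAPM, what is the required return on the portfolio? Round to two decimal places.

β_Jessop = 0.02794 / 0.02624 = 1.0648
β_Zeller = 0.01777 / 0.02624 = 0.6772
β_Ellery = 0.02395 / 0.02624 = 0.9127
β_Yardley = 0.03221 / 0.02624 = 1.2275
β_P = Σ w_i β_i = 0.17×1.0648 + 0.07×0.6772 + 0.54×0.9127 + 0.22×1.2275 = 0.9913
MRP = 7.24% − 1.36% = 5.88%
E(R_P) = R_f + β_P × MRP = 1.36% + 0.9913 × 5.88% = 7.19%

7.19%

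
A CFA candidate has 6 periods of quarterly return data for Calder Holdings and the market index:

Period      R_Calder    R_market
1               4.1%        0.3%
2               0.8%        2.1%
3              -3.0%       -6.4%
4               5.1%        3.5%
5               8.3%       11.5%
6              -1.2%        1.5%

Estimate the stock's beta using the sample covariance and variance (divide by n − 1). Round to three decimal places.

0.627

Mean R_i = (4.1 + 0.8 − 3.0 + 5.1 + 8.3 − 1.2) / 6 = 2.3500%
Mean R_m = (0.3 + 2.1 − 6.4 + 3.5 + 11.5 + 1.5) / 6 = 2.0833%
Σ(R_i − R̄_i)(R_m − R̄_m) = 104.2350  ⇒  Cov = 104.2350 / 5 = 20.8470
Σ(R_m − R̄_m)² = 166.1683  ⇒  Var(R_m) = 166.1683 / 5 = 33.2337
β = Cov / Var(R_m) = 20.8470 / 33.2337 = 0.6273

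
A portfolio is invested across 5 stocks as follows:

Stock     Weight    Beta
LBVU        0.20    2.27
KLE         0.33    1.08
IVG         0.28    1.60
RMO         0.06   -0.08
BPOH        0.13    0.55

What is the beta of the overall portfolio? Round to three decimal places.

1.325

β_P = Σ w_i β_i = 0.20×2.27 + 0.33×1.08 + 0.28×1.60 + 0.06×-0.08 + 0.13×0.55 = 1.3251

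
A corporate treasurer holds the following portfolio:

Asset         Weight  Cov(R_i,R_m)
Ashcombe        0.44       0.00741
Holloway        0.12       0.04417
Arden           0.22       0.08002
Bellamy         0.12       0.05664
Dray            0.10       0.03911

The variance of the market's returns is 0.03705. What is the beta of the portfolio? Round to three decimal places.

0.995

β_Ashcombe = 0.00741 / 0.03705 = 0.2000
β_Holloway = 0.04417 / 0.03705 = 1.1922
β_Arden = 0.08002 / 0.03705 = 2.1598
β_Bellamy = 0.05664 / 0.03705 = 1.5287
β_Dray = 0.03911 / 0.03705 = 1.0556
β_P = Σ w_i β_i = 0.44×0.2000 + 0.12×1.1922 + 0.22×2.1598 + 0.12×1.5287 + 0.10×1.0556 = 0.9952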